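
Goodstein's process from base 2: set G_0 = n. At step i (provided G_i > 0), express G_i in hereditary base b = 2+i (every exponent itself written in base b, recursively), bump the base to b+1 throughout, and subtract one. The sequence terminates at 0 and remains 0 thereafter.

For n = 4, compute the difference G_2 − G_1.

(0) 4|_2 = 2^2 ↦ 3^3|_3 = 27 ⇒ 26
(1) 26|_3 = 2·3^2 + 2·3 + 2 ↦ 2·4^2 + 2·4 + 2|_4 = 42 ⇒ 41

15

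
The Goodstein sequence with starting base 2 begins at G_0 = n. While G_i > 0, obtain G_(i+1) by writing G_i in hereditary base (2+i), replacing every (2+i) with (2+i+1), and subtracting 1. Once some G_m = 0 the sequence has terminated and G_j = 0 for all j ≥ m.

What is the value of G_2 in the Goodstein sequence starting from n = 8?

553

8 —HB2→ 2^(2 + 1) —bump→ 3^(3 + 1) = 81 —(−1)→ 80
80 —HB3→ 2·3^3 + 2·3^2 + 2·3 + 2 —bump→ 2·4^4 + 2·4^2 + 2·4 + 2 = 554 —(−1)→ 553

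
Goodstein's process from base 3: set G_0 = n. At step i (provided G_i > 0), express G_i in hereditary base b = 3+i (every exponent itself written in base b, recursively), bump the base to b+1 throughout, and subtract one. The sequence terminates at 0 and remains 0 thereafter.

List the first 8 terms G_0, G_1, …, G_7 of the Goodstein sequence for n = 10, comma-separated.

10, 16, 24, 27, 30, 33, 36, 39

(0) 10|_3 = 3^2 + 1 ↦ 4^2 + 1|_4 = 17 ⇒ 16
(1) 16|_4 = 4^2 ↦ 5^2|_5 = 25 ⇒ 24
(2) 24|_5 = 4·5 + 4 ↦ 4·6 + 4|_6 = 28 ⇒ 27
(3) 27|_6 = 4·6 + 3 ↦ 4·7 + 3|_7 = 31 ⇒ 30
(4) 30|_7 = 4·7 + 2 ↦ 4·8 + 2|_8 = 34 ⇒ 33
(5) 33|_8 = 4·8 + 1 ↦ 4·9 + 1|_9 = 37 ⇒ 36
(6) 36|_9 = 4·9 ↦ 4·10|_10 = 40 ⇒ 39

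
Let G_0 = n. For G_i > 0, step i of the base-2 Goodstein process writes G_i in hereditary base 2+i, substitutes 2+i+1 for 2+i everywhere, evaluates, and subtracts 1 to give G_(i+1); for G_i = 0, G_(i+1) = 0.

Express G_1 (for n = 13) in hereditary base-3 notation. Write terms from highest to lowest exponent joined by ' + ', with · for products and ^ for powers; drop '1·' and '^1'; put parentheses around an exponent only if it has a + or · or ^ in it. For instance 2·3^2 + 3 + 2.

3^(3 + 1) + 3^3

(0) 13|_2 = 2^(2 + 1) + 2^2 + 1 ↦ 3^(3 + 1) + 3^3 + 1|_3 = 109 ⇒ 108
(1) 108|_3 = 3^(3 + 1) + 3^3 ↦ 4^(4 + 1) + 4^4|_4 = 1280 ⇒ 1279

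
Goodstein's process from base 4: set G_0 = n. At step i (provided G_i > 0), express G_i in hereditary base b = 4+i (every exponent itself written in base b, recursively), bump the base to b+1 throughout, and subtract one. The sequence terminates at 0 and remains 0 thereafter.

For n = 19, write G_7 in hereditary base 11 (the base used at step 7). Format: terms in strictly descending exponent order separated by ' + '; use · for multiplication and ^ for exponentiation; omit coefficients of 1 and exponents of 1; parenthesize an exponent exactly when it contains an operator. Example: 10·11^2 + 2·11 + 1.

i=0: 19 = 4^2 + 3 (b=4); 4→5: 5^2 + 3 = 28; 28−1 = 27
i=1: 27 = 5^2 + 2 (b=5); 5→6: 6^2 + 2 = 38; 38−1 = 37
i=2: 37 = 6^2 + 1 (b=6); 6→7: 7^2 + 1 = 50; 50−1 = 49
i=3: 49 = 7^2 (b=7); 7→8: 8^2 = 64; 64−1 = 63
i=4: 63 = 7·8 + 7 (b=8); 8→9: 7·9 + 7 = 70; 70−1 = 69
i=5: 69 = 7·9 + 6 (b=9); 9→10: 7·10 + 6 = 76; 76−1 = 75
i=6: 75 = 7·10 + 5 (b=10); 10→11: 7·11 + 5 = 82; 82−1 = 81
i=7: 81 = 7·11 + 4 (b=11); 11→12: 7·12 + 4 = 88; 88−1 = 87

7·11 + 4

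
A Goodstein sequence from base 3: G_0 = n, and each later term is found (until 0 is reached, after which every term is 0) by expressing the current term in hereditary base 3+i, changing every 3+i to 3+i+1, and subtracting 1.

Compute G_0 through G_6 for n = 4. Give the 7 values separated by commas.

[0] 4 ≡ 3 + 1 (base 3). Lift 4: 5. −1: 4.
[1] 4 ≡ 4 (base 4). Lift 5: 5. −1: 4.
[2] 4 ≡ 4 (base 5). Lift 6: 4. −1: 3.
[3] 3 ≡ 3 (base 6). Lift 7: 3. −1: 2.
[4] 2 ≡ 2 (base 7). Lift 8: 2. −1: 1.
[5] 1 ≡ 1 (base 8). Lift 9: 1. −1: 0.

4, 4, 4, 3, 2, 1, 0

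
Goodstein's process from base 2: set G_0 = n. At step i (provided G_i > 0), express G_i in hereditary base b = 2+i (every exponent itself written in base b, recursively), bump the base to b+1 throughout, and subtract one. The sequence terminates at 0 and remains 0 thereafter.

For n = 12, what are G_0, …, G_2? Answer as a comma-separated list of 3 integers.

12, 107, 1065

(0) 12|_2 = 2^(2 + 1) + 2^2 ↦ 3^(3 + 1) + 3^3|_3 = 108 ⇒ 107
(1) 107|_3 = 3^(3 + 1) + 2·3^2 + 2·3 + 2 ↦ 4^(4 + 1) + 2·4^2 + 2·4 + 2|_4 = 1066 ⇒ 1065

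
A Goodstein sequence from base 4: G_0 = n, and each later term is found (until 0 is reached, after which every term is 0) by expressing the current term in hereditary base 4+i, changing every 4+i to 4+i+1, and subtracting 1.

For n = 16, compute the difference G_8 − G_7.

2

G_0=16  [base 4] 4^2  →[4↦5]→  5^2 = 25  −1 ⇒ G_1=24
G_1=24  [base 5] 4·5 + 4  →[5↦6]→  4·6 + 4 = 28  −1 ⇒ G_2=27
G_2=27  [base 6] 4·6 + 3  →[6↦7]→  4·7 + 3 = 31  −1 ⇒ G_3=30
G_3=30  [base 7] 4·7 + 2  →[7↦8]→  4·8 + 2 = 34  −1 ⇒ G_4=33
G_4=33  [base 8] 4·8 + 1  →[8↦9]→  4·9 + 1 = 37  −1 ⇒ G_5=36
G_5=36  [base 9] 4·9  →[9↦10]→  4·10 = 40  −1 ⇒ G_6=39
G_6=39  [base 10] 3·10 + 9  →[10↦11]→  3·11 + 9 = 42  −1 ⇒ G_7=41
G_7=41  [base 11] 3·11 + 8  →[11↦12]→  3·12 + 8 = 44  −1 ⇒ G_8=43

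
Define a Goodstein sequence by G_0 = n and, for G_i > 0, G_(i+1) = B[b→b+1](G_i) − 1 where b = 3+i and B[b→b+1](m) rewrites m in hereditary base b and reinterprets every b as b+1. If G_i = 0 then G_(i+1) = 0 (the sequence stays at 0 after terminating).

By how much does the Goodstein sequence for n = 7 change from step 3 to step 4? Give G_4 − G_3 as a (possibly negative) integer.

7 —HB3→ 2·3 + 1 —bump→ 2·4 + 1 = 9 —(−1)→ 8
8 —HB4→ 2·4 —bump→ 2·5 = 10 —(−1)→ 9
9 —HB5→ 5 + 4 —bump→ 6 + 4 = 10 —(−1)→ 9
9 —HB6→ 6 + 3 —bump→ 7 + 3 = 10 —(−1)→ 9

0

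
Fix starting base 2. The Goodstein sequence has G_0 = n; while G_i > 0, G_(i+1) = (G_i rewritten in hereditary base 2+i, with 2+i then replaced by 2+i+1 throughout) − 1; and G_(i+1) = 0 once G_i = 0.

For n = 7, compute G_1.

30

base 2: 7 = 2^2 + 2 + 1; at 3: 3^3 + 3 + 1 = 31; next = 30
base 3: 30 = 3^3 + 3; at 4: 4^4 + 4 = 260; next = 259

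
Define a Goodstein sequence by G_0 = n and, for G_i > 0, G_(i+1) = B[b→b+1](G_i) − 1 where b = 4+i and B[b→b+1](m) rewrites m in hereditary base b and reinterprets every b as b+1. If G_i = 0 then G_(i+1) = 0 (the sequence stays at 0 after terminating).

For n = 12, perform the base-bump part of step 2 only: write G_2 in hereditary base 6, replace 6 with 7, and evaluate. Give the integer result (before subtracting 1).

17

G_0=12  [base 4] 3·4  →[4↦5]→  3·5 = 15  −1 ⇒ G_1=14
G_1=14  [base 5] 2·5 + 4  →[5↦6]→  2·6 + 4 = 16  −1 ⇒ G_2=15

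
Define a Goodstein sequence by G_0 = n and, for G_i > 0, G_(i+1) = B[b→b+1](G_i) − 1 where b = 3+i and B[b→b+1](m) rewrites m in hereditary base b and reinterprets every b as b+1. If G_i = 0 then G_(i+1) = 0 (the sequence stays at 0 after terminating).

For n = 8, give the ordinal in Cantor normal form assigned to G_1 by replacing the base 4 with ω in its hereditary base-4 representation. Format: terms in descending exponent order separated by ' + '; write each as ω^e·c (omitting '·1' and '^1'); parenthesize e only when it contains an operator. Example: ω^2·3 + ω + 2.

ω·2 + 1

[0] 8 ≡ 2·3 + 2 (base 3). Lift 4: 10. −1: 9.
[1] 9 ≡ 2·4 + 1 (base 4). Lift 5: 11. −1: 10.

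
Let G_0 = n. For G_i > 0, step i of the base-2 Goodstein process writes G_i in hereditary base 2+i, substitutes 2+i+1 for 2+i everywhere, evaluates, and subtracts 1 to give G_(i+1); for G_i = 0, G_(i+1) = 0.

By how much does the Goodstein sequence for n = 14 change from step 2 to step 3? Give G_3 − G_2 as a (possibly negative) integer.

i=0: 14 = 2^(2 + 1) + 2^2 + 2 (b=2); 2→3: 3^(3 + 1) + 3^3 + 3 = 111; 111−1 = 110
i=1: 110 = 3^(3 + 1) + 3^3 + 2 (b=3); 3→4: 4^(4 + 1) + 4^4 + 2 = 1282; 1282−1 = 1281
i=2: 1281 = 4^(4 + 1) + 4^4 + 1 (b=4); 4→5: 5^(5 + 1) + 5^5 + 1 = 18751; 18751−1 = 18750

17469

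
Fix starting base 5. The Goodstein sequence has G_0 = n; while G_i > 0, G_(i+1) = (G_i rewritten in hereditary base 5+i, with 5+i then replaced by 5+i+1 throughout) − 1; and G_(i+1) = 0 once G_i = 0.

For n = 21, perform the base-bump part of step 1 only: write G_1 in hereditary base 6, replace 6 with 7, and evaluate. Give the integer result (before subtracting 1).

28

step 0: 21 = 4·5 + 1; sub 6 for 5: 4·6 + 1; = 25; G_1 = 25−1 = 24
step 1: 24 = 4·6; sub 7 for 6: 4·7; = 28; G_2 = 28−1 = 27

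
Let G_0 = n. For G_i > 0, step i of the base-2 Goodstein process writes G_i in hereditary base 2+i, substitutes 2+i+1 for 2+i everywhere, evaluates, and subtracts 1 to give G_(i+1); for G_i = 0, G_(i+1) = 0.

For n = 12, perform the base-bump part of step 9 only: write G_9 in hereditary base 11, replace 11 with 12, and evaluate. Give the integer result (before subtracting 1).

step 0: 12 = 2^(2 + 1) + 2^2; sub 3 for 2: 3^(3 + 1) + 3^3; = 108; G_1 = 108−1 = 107
step 1: 107 = 3^(3 + 1) + 2·3^2 + 2·3 + 2; sub 4 for 3: 4^(4 + 1) + 2·4^2 + 2·4 + 2; = 1066; G_2 = 1066−1 = 1065
step 2: 1065 = 4^(4 + 1) + 2·4^2 + 2·4 + 1; sub 5 for 4: 5^(5 + 1) + 2·5^2 + 2·5 + 1; = 15686; G_3 = 15686−1 = 15685
step 3: 15685 = 5^(5 + 1) + 2·5^2 + 2·5; sub 6 for 5: 6^(6 + 1) + 2·6^2 + 2·6; = 280020; G_4 = 280020−1 = 280019
step 4: 280019 = 6^(6 + 1) + 2·6^2 + 6 + 5; sub 7 for 6: 7^(7 + 1) + 2·7^2 + 7 + 5; = 5764911; G_5 = 5764911−1 = 5764910
step 5: 5764910 = 7^(7 + 1) + 2·7^2 + 7 + 4; sub 8 for 7: 8^(8 + 1) + 2·8^2 + 8 + 4; = 134217868; G_6 = 134217868−1 = 134217867
step 6: 134217867 = 8^(8 + 1) + 2·8^2 + 8 + 3; sub 9 for 8: 9^(9 + 1) + 2·9^2 + 9 + 3; = 3486784575; G_7 = 3486784575−1 = 3486784574
step 7: 3486784574 = 9^(9 + 1) + 2·9^2 + 9 + 2; sub 10 for 9: 10^(10 + 1) + 2·10^2 + 10 + 2; = 100000000212; G_8 = 100000000212−1 = 100000000211
step 8: 100000000211 = 10^(10 + 1) + 2·10^2 + 10 + 1; sub 11 for 10: 11^(11 + 1) + 2·11^2 + 11 + 1; = 3138428376975; G_9 = 3138428376975−1 = 3138428376974

106993205379372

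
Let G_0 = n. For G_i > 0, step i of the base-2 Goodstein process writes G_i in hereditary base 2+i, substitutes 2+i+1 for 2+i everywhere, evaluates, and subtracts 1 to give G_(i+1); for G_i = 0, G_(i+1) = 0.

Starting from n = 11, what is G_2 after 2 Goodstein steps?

(0) 11|_2 = 2^(2 + 1) + 2 + 1 ↦ 3^(3 + 1) + 3 + 1|_3 = 85 ⇒ 84
(1) 84|_3 = 3^(3 + 1) + 3 ↦ 4^(4 + 1) + 4|_4 = 1028 ⇒ 1027

1027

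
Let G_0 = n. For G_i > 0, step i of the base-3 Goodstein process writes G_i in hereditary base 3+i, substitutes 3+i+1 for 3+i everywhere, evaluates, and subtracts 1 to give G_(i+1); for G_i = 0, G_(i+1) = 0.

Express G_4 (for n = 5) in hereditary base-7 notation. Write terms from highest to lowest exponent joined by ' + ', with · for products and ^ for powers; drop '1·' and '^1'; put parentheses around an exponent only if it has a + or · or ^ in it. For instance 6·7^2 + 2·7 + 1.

4

step 0: 5 = 3 + 2; sub 4 for 3: 4 + 2; = 6; G_1 = 6−1 = 5
step 1: 5 = 4 + 1; sub 5 for 4: 5 + 1; = 6; G_2 = 6−1 = 5
step 2: 5 = 5; sub 6 for 5: 6; = 6; G_3 = 6−1 = 5
step 3: 5 = 5; sub 7 for 6: 5; = 5; G_4 = 5−1 = 4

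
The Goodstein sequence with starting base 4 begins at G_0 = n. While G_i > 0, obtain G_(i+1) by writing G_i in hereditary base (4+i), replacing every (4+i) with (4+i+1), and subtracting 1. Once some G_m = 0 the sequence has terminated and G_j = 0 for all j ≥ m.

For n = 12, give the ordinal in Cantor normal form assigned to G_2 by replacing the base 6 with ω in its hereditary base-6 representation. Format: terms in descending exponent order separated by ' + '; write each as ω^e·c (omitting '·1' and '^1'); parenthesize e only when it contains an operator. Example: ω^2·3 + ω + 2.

ω·2 + 3

(0) 12|_4 = 3·4 ↦ 3·5|_5 = 15 ⇒ 14
(1) 14|_5 = 2·5 + 4 ↦ 2·6 + 4|_6 = 16 ⇒ 15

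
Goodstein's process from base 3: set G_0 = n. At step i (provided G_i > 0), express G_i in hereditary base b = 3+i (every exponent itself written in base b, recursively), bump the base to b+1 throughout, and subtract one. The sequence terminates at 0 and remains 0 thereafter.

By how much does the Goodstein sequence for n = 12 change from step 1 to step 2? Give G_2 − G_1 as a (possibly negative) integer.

8

12 —HB3→ 3^2 + 3 —bump→ 4^2 + 4 = 20 —(−1)→ 19
19 —HB4→ 4^2 + 3 —bump→ 5^2 + 3 = 28 —(−1)→ 27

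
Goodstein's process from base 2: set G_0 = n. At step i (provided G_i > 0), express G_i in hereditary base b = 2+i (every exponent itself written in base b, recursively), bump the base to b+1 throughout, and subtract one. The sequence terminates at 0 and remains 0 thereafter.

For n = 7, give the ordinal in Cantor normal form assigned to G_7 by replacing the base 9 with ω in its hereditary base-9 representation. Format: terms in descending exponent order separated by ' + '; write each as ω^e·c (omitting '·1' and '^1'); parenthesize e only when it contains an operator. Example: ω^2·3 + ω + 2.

ω^7·7 + ω^6·7 + ω^5·7 + ω^4·7 + ω^3·7 + ω^2·7 + ω·7 + 6

(0) 7|_2 = 2^2 + 2 + 1 ↦ 3^3 + 3 + 1|_3 = 31 ⇒ 30
(1) 30|_3 = 3^3 + 3 ↦ 4^4 + 4|_4 = 260 ⇒ 259
(2) 259|_4 = 4^4 + 3 ↦ 5^5 + 3|_5 = 3128 ⇒ 3127
(3) 3127|_5 = 5^5 + 2 ↦ 6^6 + 2|_6 = 46658 ⇒ 46657
(4) 46657|_6 = 6^6 + 1 ↦ 7^7 + 1|_7 = 823544 ⇒ 823543
(5) 823543|_7 = 7^7 ↦ 8^8|_8 = 16777216 ⇒ 16777215
(6) 16777215|_8 = 7·8^7 + 7·8^6 + 7·8^5 + 7·8^4 + 7·8^3 + 7·8^2 + 7·8 + 7 ↦ 7·9^7 + 7·9^6 + 7·9^5 + 7·9^4 + 7·9^3 + 7·9^2 + 7·9 + 7|_9 = 37665880 ⇒ 37665879
(7) 37665879|_9 = 7·9^7 + 7·9^6 + 7·9^5 + 7·9^4 + 7·9^3 + 7·9^2 + 7·9 + 6 ↦ 7·10^7 + 7·10^6 + 7·10^5 + 7·10^4 + 7·10^3 + 7·10^2 + 7·10 + 6|_10 = 77777776 ⇒ 77777775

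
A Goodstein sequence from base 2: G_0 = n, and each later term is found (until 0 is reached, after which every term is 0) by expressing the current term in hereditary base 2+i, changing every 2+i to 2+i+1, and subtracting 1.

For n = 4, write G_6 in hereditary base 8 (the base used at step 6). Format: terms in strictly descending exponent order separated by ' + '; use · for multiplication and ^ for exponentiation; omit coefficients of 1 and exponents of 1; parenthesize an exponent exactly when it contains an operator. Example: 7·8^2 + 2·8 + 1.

2·8^2 + 8 + 3

G_0 = 4. HB_2(4) = 2^2. Bump = 27. G_1 = 26.
G_1 = 26. HB_3(26) = 2·3^2 + 2·3 + 2. Bump = 42. G_2 = 41.
G_2 = 41. HB_4(41) = 2·4^2 + 2·4 + 1. Bump = 61. G_3 = 60.
G_3 = 60. HB_5(60) = 2·5^2 + 2·5. Bump = 84. G_4 = 83.
G_4 = 83. HB_6(83) = 2·6^2 + 6 + 5. Bump = 110. G_5 = 109.
G_5 = 109. HB_7(109) = 2·7^2 + 7 + 4. Bump = 140. G_6 = 139.
G_6 = 139. HB_8(139) = 2·8^2 + 8 + 3. Bump = 174. G_7 = 173.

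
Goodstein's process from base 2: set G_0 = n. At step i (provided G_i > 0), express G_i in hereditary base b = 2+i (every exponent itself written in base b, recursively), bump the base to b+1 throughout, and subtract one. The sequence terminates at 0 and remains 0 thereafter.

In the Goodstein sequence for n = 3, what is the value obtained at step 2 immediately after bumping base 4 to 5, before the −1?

step 0: 3 = 2 + 1; sub 3 for 2: 3 + 1; = 4; G_1 = 4−1 = 3
step 1: 3 = 3; sub 4 for 3: 4; = 4; G_2 = 4−1 = 3
step 2: 3 = 3; sub 5 for 4: 3; = 3; G_3 = 3−1 = 2

3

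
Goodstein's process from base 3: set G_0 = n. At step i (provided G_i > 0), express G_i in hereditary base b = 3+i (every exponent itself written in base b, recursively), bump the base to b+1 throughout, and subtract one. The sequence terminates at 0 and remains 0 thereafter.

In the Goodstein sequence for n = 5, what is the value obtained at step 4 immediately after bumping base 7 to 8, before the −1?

[0] 5 ≡ 3 + 2 (base 3). Lift 4: 6. −1: 5.
[1] 5 ≡ 4 + 1 (base 4). Lift 5: 6. −1: 5.
[2] 5 ≡ 5 (base 5). Lift 6: 6. −1: 5.
[3] 5 ≡ 5 (base 6). Lift 7: 5. −1: 4.

4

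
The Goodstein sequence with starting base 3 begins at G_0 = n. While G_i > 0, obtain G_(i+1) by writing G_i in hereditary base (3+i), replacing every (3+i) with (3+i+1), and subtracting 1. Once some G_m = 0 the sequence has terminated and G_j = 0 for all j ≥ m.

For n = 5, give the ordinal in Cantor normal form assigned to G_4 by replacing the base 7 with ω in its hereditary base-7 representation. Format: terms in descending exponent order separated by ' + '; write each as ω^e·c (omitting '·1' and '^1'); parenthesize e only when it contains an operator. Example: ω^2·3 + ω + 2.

[0] 5 ≡ 3 + 2 (base 3). Lift 4: 6. −1: 5.
[1] 5 ≡ 4 + 1 (base 4). Lift 5: 6. −1: 5.
[2] 5 ≡ 5 (base 5). Lift 6: 6. −1: 5.
[3] 5 ≡ 5 (base 6). Lift 7: 5. −1: 4.
[4] 4 ≡ 4 (base 7). Lift 8: 4. −1: 3.

4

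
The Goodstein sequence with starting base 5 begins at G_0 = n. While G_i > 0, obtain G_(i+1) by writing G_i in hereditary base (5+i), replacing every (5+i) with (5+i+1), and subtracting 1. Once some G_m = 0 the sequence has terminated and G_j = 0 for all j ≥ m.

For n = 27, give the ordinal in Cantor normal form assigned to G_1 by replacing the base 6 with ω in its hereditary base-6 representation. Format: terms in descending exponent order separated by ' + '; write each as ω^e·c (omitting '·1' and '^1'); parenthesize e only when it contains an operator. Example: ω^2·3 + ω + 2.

G_0 = 27. HB_5(27) = 5^2 + 2. Bump = 38. G_1 = 37.
G_1 = 37. HB_6(37) = 6^2 + 1. Bump = 50. G_2 = 49.

ω^2 + 1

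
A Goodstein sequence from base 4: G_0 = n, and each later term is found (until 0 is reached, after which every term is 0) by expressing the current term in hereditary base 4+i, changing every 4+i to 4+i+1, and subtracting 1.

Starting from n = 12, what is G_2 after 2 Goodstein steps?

step 0: 12 = 3·4; sub 5 for 4: 3·5; = 15; G_1 = 15−1 = 14
step 1: 14 = 2·5 + 4; sub 6 for 5: 2·6 + 4; = 16; G_2 = 16−1 = 15

15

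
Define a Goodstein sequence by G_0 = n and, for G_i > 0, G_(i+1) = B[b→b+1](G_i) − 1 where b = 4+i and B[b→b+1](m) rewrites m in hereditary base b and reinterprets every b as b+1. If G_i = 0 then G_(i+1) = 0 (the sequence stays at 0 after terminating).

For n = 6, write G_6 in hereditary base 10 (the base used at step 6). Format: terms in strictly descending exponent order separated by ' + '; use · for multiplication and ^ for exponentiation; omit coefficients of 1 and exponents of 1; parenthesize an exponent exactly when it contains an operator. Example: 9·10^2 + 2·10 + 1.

6 —HB4→ 4 + 2 —bump→ 5 + 2 = 7 —(−1)→ 6
6 —HB5→ 5 + 1 —bump→ 6 + 1 = 7 —(−1)→ 6
6 —HB6→ 6 —bump→ 7 = 7 —(−1)→ 6
6 —HB7→ 6 —bump→ 6 = 6 —(−1)→ 5
5 —HB8→ 5 —bump→ 5 = 5 —(−1)→ 4
4 —HB9→ 4 —bump→ 4 = 4 —(−1)→ 3
3 —HB10→ 3 —bump→ 3 = 3 —(−1)→ 2

3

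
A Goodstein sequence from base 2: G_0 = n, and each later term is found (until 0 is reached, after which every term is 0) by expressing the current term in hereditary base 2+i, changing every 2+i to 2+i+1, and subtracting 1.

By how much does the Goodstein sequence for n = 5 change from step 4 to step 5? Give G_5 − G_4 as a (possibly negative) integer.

422

G_0 = 5. HB_2(5) = 2^2 + 1. Bump = 28. G_1 = 27.
G_1 = 27. HB_3(27) = 3^3. Bump = 256. G_2 = 255.
G_2 = 255. HB_4(255) = 3·4^3 + 3·4^2 + 3·4 + 3. Bump = 468. G_3 = 467.
G_3 = 467. HB_5(467) = 3·5^3 + 3·5^2 + 3·5 + 2. Bump = 776. G_4 = 775.
G_4 = 775. HB_6(775) = 3·6^3 + 3·6^2 + 3·6 + 1. Bump = 1198. G_5 = 1197.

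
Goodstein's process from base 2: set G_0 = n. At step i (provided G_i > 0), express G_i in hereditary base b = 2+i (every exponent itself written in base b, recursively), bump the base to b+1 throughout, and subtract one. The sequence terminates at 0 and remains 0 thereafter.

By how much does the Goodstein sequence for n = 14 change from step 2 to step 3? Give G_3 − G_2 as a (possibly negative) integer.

G_0=14  [base 2] 2^(2 + 1) + 2^2 + 2  →[2↦3]→  3^(3 + 1) + 3^3 + 3 = 111  −1 ⇒ G_1=110
G_1=110  [base 3] 3^(3 + 1) + 3^3 + 2  →[3↦4]→  4^(4 + 1) + 4^4 + 2 = 1282  −1 ⇒ G_2=1281
G_2=1281  [base 4] 4^(4 + 1) + 4^4 + 1  →[4↦5]→  5^(5 + 1) + 5^5 + 1 = 18751  −1 ⇒ G_3=18750

17469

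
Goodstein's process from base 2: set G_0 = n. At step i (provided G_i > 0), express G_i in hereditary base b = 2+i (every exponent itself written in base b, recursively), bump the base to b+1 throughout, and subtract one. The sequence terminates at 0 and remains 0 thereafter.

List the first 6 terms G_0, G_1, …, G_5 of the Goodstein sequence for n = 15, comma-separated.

15, 111, 1283, 18752, 326593, 6588344

[0] 15 ≡ 2^(2 + 1) + 2^2 + 2 + 1 (base 2). Lift 3: 112. −1: 111.
[1] 111 ≡ 3^(3 + 1) + 3^3 + 3 (base 3). Lift 4: 1284. −1: 1283.
[2] 1283 ≡ 4^(4 + 1) + 4^4 + 3 (base 4). Lift 5: 18753. −1: 18752.
[3] 18752 ≡ 5^(5 + 1) + 5^5 + 2 (base 5). Lift 6: 326594. −1: 326593.
[4] 326593 ≡ 6^(6 + 1) + 6^6 + 1 (base 6). Lift 7: 6588345. −1: 6588344.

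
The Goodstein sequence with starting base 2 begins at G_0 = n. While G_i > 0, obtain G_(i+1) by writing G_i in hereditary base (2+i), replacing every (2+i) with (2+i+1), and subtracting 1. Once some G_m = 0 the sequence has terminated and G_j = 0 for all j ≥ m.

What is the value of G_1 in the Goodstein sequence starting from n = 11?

84

base 2: 11 = 2^(2 + 1) + 2 + 1; at 3: 3^(3 + 1) + 3 + 1 = 85; next = 84
base 3: 84 = 3^(3 + 1) + 3; at 4: 4^(4 + 1) + 4 = 1028; next = 1027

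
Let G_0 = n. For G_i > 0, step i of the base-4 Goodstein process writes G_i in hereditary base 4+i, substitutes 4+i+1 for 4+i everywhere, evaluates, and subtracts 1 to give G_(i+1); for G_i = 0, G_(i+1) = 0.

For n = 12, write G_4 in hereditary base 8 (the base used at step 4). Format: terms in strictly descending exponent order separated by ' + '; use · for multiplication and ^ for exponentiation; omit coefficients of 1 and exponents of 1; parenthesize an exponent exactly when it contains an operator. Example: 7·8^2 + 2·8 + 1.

G_0=12  [base 4] 3·4  →[4↦5]→  3·5 = 15  −1 ⇒ G_1=14
G_1=14  [base 5] 2·5 + 4  →[5↦6]→  2·6 + 4 = 16  −1 ⇒ G_2=15
G_2=15  [base 6] 2·6 + 3  →[6↦7]→  2·7 + 3 = 17  −1 ⇒ G_3=16
G_3=16  [base 7] 2·7 + 2  →[7↦8]→  2·8 + 2 = 18  −1 ⇒ G_4=17
G_4=17  [base 8] 2·8 + 1  →[8↦9]→  2·9 + 1 = 19  −1 ⇒ G_5=18

2·8 + 1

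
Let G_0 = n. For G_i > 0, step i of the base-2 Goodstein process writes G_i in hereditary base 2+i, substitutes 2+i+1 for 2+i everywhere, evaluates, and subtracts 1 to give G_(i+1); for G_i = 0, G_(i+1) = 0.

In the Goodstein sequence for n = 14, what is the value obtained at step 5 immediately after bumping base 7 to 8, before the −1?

134404972

[0] 14 ≡ 2^(2 + 1) + 2^2 + 2 (base 2). Lift 3: 111. −1: 110.
[1] 110 ≡ 3^(3 + 1) + 3^3 + 2 (base 3). Lift 4: 1282. −1: 1281.
[2] 1281 ≡ 4^(4 + 1) + 4^4 + 1 (base 4). Lift 5: 18751. −1: 18750.
[3] 18750 ≡ 5^(5 + 1) + 5^5 (base 5). Lift 6: 326592. −1: 326591.
[4] 326591 ≡ 6^(6 + 1) + 5·6^5 + 5·6^4 + 5·6^3 + 5·6^2 + 5·6 + 5 (base 6). Lift 7: 5862841. −1: 5862840.
[5] 5862840 ≡ 7^(7 + 1) + 5·7^5 + 5·7^4 + 5·7^3 + 5·7^2 + 5·7 + 4 (base 7). Lift 8: 134404972. −1: 134404971.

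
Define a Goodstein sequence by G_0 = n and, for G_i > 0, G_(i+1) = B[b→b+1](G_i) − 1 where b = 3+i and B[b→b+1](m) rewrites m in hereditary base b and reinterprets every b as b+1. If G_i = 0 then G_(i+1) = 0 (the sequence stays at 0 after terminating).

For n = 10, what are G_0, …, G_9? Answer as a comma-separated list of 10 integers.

[0] 10 ≡ 3^2 + 1 (base 3). Lift 4: 17. −1: 16.
[1] 16 ≡ 4^2 (base 4). Lift 5: 25. −1: 24.
[2] 24 ≡ 4·5 + 4 (base 5). Lift 6: 28. −1: 27.
[3] 27 ≡ 4·6 + 3 (base 6). Lift 7: 31. −1: 30.
[4] 30 ≡ 4·7 + 2 (base 7). Lift 8: 34. −1: 33.
[5] 33 ≡ 4·8 + 1 (base 8). Lift 9: 37. −1: 36.
[6] 36 ≡ 4·9 (base 9). Lift 10: 40. −1: 39.
[7] 39 ≡ 3·10 + 9 (base 10). Lift 11: 42. −1: 41.
[8] 41 ≡ 3·11 + 8 (base 11). Lift 12: 44. −1: 43.

10, 16, 24, 27, 30, 33, 36, 39, 41, 43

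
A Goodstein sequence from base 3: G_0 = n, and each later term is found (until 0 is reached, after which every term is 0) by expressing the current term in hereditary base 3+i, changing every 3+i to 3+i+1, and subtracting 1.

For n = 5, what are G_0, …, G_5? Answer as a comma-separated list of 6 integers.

5, 5, 5, 5, 4, 3

(0) 5|_3 = 3 + 2 ↦ 4 + 2|_4 = 6 ⇒ 5
(1) 5|_4 = 4 + 1 ↦ 5 + 1|_5 = 6 ⇒ 5
(2) 5|_5 = 5 ↦ 6|_6 = 6 ⇒ 5
(3) 5|_6 = 5 ↦ 5|_7 = 5 ⇒ 4
(4) 4|_7 = 4 ↦ 4|_8 = 4 ⇒ 3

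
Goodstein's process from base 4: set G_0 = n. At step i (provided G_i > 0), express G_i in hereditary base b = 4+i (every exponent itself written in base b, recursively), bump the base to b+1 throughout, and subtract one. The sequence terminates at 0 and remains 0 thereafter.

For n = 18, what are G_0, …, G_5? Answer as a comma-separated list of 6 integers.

G_0=18  [base 4] 4^2 + 2  →[4↦5]→  5^2 + 2 = 27  −1 ⇒ G_1=26
G_1=26  [base 5] 5^2 + 1  →[5↦6]→  6^2 + 1 = 37  −1 ⇒ G_2=36
G_2=36  [base 6] 6^2  →[6↦7]→  7^2 = 49  −1 ⇒ G_3=48
G_3=48  [base 7] 6·7 + 6  →[7↦8]→  6·8 + 6 = 54  −1 ⇒ G_4=53
G_4=53  [base 8] 6·8 + 5  →[8↦9]→  6·9 + 5 = 59  −1 ⇒ G_5=58

18, 26, 36, 48, 53, 58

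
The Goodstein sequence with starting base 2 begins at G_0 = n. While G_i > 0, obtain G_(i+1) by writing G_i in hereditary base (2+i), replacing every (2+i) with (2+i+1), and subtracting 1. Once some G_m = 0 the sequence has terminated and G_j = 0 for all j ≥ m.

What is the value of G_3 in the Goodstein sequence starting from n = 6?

3125

6 —HB2→ 2^2 + 2 —bump→ 3^3 + 3 = 30 —(−1)→ 29
29 —HB3→ 3^3 + 2 —bump→ 4^4 + 2 = 258 —(−1)→ 257
257 —HB4→ 4^4 + 1 —bump→ 5^5 + 1 = 3126 —(−1)→ 3125
3125 —HB5→ 5^5 —bump→ 6^6 = 46656 —(−1)→ 46655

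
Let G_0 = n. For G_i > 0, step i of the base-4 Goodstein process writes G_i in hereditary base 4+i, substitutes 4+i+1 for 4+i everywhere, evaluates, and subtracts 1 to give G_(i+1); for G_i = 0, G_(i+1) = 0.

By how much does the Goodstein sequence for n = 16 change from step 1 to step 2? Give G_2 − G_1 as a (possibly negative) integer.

G_0=16  [base 4] 4^2  →[4↦5]→  5^2 = 25  −1 ⇒ G_1=24
G_1=24  [base 5] 4·5 + 4  →[5↦6]→  4·6 + 4 = 28  −1 ⇒ G_2=27

3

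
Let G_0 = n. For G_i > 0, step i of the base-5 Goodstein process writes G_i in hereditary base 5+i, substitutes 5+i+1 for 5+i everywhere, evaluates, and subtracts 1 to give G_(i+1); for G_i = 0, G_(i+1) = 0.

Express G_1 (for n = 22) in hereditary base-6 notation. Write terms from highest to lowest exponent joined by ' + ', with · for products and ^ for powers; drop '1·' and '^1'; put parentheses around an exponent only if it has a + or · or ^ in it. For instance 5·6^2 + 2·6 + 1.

base 5: 22 = 4·5 + 2; at 6: 4·6 + 2 = 26; next = 25
base 6: 25 = 4·6 + 1; at 7: 4·7 + 1 = 29; next = 28

4·6 + 1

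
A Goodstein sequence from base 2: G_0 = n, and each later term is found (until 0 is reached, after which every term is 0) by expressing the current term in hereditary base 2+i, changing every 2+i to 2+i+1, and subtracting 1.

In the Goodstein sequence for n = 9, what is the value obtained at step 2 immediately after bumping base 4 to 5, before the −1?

[0] 9 ≡ 2^(2 + 1) + 1 (base 2). Lift 3: 82. −1: 81.
[1] 81 ≡ 3^(3 + 1) (base 3). Lift 4: 1024. −1: 1023.
[2] 1023 ≡ 3·4^4 + 3·4^3 + 3·4^2 + 3·4 + 3 (base 4). Lift 5: 9843. −1: 9842.

9843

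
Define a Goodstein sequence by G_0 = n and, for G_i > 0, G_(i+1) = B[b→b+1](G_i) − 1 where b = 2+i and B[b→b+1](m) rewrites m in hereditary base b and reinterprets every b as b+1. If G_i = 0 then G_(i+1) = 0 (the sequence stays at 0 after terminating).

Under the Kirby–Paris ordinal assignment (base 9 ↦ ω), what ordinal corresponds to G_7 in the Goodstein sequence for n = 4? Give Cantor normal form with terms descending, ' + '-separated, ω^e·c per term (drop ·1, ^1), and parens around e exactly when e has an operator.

(0) 4|_2 = 2^2 ↦ 3^3|_3 = 27 ⇒ 26
(1) 26|_3 = 2·3^2 + 2·3 + 2 ↦ 2·4^2 + 2·4 + 2|_4 = 42 ⇒ 41
(2) 41|_4 = 2·4^2 + 2·4 + 1 ↦ 2·5^2 + 2·5 + 1|_5 = 61 ⇒ 60
(3) 60|_5 = 2·5^2 + 2·5 ↦ 2·6^2 + 2·6|_6 = 84 ⇒ 83
(4) 83|_6 = 2·6^2 + 6 + 5 ↦ 2·7^2 + 7 + 5|_7 = 110 ⇒ 109
(5) 109|_7 = 2·7^2 + 7 + 4 ↦ 2·8^2 + 8 + 4|_8 = 140 ⇒ 139
(6) 139|_8 = 2·8^2 + 8 + 3 ↦ 2·9^2 + 9 + 3|_9 = 174 ⇒ 173

ω^2·2 + ω + 2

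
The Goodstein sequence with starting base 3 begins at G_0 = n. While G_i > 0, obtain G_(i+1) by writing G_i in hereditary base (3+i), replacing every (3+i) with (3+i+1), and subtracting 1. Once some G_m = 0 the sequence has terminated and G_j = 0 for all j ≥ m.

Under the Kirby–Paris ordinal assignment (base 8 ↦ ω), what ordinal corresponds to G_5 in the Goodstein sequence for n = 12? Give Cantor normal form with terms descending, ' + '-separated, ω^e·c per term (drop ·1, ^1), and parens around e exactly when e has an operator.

i=0: 12 = 3^2 + 3 (b=3); 3→4: 4^2 + 4 = 20; 20−1 = 19
i=1: 19 = 4^2 + 3 (b=4); 4→5: 5^2 + 3 = 28; 28−1 = 27
i=2: 27 = 5^2 + 2 (b=5); 5→6: 6^2 + 2 = 38; 38−1 = 37
i=3: 37 = 6^2 + 1 (b=6); 6→7: 7^2 + 1 = 50; 50−1 = 49
i=4: 49 = 7^2 (b=7); 7→8: 8^2 = 64; 64−1 = 63
i=5: 63 = 7·8 + 7 (b=8); 8→9: 7·9 + 7 = 70; 70−1 = 69

ω·7 + 7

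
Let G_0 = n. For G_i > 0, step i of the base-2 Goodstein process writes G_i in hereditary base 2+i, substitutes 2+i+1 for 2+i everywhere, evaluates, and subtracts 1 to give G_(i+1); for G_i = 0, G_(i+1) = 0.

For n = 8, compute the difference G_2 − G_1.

G_0=8  [base 2] 2^(2 + 1)  →[2↦3]→  3^(3 + 1) = 81  −1 ⇒ G_1=80
G_1=80  [base 3] 2·3^3 + 2·3^2 + 2·3 + 2  →[3↦4]→  2·4^4 + 2·4^2 + 2·4 + 2 = 554  −1 ⇒ G_2=553

473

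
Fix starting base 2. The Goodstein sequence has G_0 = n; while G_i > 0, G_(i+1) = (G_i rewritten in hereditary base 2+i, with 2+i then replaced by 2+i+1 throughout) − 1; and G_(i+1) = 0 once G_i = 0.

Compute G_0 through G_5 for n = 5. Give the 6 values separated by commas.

5, 27, 255, 467, 775, 1197

i=0: 5 = 2^2 + 1 (b=2); 2→3: 3^3 + 1 = 28; 28−1 = 27
i=1: 27 = 3^3 (b=3); 3→4: 4^4 = 256; 256−1 = 255
i=2: 255 = 3·4^3 + 3·4^2 + 3·4 + 3 (b=4); 4→5: 3·5^3 + 3·5^2 + 3·5 + 3 = 468; 468−1 = 467
i=3: 467 = 3·5^3 + 3·5^2 + 3·5 + 2 (b=5); 5→6: 3·6^3 + 3·6^2 + 3·6 + 2 = 776; 776−1 = 775
i=4: 775 = 3·6^3 + 3·6^2 + 3·6 + 1 (b=6); 6→7: 3·7^3 + 3·7^2 + 3·7 + 1 = 1198; 1198−1 = 1197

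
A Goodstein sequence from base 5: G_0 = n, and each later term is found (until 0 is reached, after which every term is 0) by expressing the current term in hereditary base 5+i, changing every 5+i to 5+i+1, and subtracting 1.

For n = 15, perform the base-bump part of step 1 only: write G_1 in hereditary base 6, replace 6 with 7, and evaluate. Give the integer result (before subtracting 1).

base 5: 15 = 3·5; at 6: 3·6 = 18; next = 17
base 6: 17 = 2·6 + 5; at 7: 2·7 + 5 = 19; next = 18

19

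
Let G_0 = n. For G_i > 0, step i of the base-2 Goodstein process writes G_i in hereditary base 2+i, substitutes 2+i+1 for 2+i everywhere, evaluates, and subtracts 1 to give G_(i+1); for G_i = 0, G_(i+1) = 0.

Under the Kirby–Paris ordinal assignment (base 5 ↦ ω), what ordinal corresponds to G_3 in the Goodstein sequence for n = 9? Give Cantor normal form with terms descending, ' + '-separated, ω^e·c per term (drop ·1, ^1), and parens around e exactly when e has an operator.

step 0: 9 = 2^(2 + 1) + 1; sub 3 for 2: 3^(3 + 1) + 1; = 82; G_1 = 82−1 = 81
step 1: 81 = 3^(3 + 1); sub 4 for 3: 4^(4 + 1); = 1024; G_2 = 1024−1 = 1023
step 2: 1023 = 3·4^4 + 3·4^3 + 3·4^2 + 3·4 + 3; sub 5 for 4: 3·5^5 + 3·5^3 + 3·5^2 + 3·5 + 3; = 9843; G_3 = 9843−1 = 9842
step 3: 9842 = 3·5^5 + 3·5^3 + 3·5^2 + 3·5 + 2; sub 6 for 5: 3·6^6 + 3·6^3 + 3·6^2 + 3·6 + 2; = 140744; G_4 = 140744−1 = 140743

ω^ω·3 + ω^3·3 + ω^2·3 + ω·3 + 2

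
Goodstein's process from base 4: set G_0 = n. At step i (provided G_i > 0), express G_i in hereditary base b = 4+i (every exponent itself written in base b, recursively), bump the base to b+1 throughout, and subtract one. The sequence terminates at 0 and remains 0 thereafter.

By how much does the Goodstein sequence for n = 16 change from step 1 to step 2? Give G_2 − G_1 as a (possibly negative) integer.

G_0=16  [base 4] 4^2  →[4↦5]→  5^2 = 25  −1 ⇒ G_1=24
G_1=24  [base 5] 4·5 + 4  →[5↦6]→  4·6 + 4 = 28  −1 ⇒ G_2=27

3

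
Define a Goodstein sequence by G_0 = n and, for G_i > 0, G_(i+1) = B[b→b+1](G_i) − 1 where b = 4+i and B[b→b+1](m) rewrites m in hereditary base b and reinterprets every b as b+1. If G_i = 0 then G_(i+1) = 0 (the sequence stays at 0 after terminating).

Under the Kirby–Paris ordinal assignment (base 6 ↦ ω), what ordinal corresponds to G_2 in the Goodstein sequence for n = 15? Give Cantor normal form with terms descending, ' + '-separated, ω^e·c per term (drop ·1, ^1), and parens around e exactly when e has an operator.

ω·3 + 1

15 —HB4→ 3·4 + 3 —bump→ 3·5 + 3 = 18 —(−1)→ 17
17 —HB5→ 3·5 + 2 —bump→ 3·6 + 2 = 20 —(−1)→ 19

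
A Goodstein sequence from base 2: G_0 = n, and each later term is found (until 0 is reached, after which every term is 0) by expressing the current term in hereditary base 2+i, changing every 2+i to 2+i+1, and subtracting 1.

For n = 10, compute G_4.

279935

(0) 10|_2 = 2^(2 + 1) + 2 ↦ 3^(3 + 1) + 3|_3 = 84 ⇒ 83
(1) 83|_3 = 3^(3 + 1) + 2 ↦ 4^(4 + 1) + 2|_4 = 1026 ⇒ 1025
(2) 1025|_4 = 4^(4 + 1) + 1 ↦ 5^(5 + 1) + 1|_5 = 15626 ⇒ 15625
(3) 15625|_5 = 5^(5 + 1) ↦ 6^(6 + 1)|_6 = 279936 ⇒ 279935
(4) 279935|_6 = 5·6^6 + 5·6^5 + 5·6^4 + 5·6^3 + 5·6^2 + 5·6 + 5 ↦ 5·7^7 + 5·7^5 + 5·7^4 + 5·7^3 + 5·7^2 + 5·7 + 5|_7 = 4215755 ⇒ 4215754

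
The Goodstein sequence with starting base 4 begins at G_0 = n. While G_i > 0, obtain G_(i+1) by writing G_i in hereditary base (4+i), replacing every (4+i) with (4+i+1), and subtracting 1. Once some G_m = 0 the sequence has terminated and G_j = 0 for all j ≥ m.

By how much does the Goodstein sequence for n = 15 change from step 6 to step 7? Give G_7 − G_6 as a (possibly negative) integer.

1

(0) 15|_4 = 3·4 + 3 ↦ 3·5 + 3|_5 = 18 ⇒ 17
(1) 17|_5 = 3·5 + 2 ↦ 3·6 + 2|_6 = 20 ⇒ 19
(2) 19|_6 = 3·6 + 1 ↦ 3·7 + 1|_7 = 22 ⇒ 21
(3) 21|_7 = 3·7 ↦ 3·8|_8 = 24 ⇒ 23
(4) 23|_8 = 2·8 + 7 ↦ 2·9 + 7|_9 = 25 ⇒ 24
(5) 24|_9 = 2·9 + 6 ↦ 2·10 + 6|_10 = 26 ⇒ 25
(6) 25|_10 = 2·10 + 5 ↦ 2·11 + 5|_11 = 27 ⇒ 26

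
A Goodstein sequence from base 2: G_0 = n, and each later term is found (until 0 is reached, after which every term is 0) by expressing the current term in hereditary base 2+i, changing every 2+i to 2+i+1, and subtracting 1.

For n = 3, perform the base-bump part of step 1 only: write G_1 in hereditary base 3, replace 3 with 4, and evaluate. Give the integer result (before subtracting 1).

4

G_0=3  [base 2] 2 + 1  →[2↦3]→  3 + 1 = 4  −1 ⇒ G_1=3
G_1=3  [base 3] 3  →[3↦4]→  4 = 4  −1 ⇒ G_2=3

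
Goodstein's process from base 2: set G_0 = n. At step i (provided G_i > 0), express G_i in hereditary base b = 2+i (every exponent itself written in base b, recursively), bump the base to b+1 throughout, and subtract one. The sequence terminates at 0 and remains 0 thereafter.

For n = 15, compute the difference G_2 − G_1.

1172

step 0: 15 = 2^(2 + 1) + 2^2 + 2 + 1; sub 3 for 2: 3^(3 + 1) + 3^3 + 3 + 1; = 112; G_1 = 112−1 = 111
step 1: 111 = 3^(3 + 1) + 3^3 + 3; sub 4 for 3: 4^(4 + 1) + 4^4 + 4; = 1284; G_2 = 1284−1 = 1283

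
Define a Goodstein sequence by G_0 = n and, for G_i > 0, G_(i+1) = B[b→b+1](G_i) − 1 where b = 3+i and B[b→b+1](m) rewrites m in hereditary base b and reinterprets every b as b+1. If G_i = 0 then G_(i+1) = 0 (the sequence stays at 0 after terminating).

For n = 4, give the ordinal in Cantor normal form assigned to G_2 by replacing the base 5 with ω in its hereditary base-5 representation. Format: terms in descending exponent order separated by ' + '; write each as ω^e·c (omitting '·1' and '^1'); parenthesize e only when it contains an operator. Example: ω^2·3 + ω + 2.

4

4 —HB3→ 3 + 1 —bump→ 4 + 1 = 5 —(−1)→ 4
4 —HB4→ 4 —bump→ 5 = 5 —(−1)→ 4
4 —HB5→ 4 —bump→ 4 = 4 —(−1)→ 3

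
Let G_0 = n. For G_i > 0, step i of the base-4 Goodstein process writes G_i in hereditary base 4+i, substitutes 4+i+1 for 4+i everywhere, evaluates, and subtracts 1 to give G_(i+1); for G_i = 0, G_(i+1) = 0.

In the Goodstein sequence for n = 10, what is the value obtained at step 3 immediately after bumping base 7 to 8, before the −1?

14

i=0: 10 = 2·4 + 2 (b=4); 4→5: 2·5 + 2 = 12; 12−1 = 11
i=1: 11 = 2·5 + 1 (b=5); 5→6: 2·6 + 1 = 13; 13−1 = 12
i=2: 12 = 2·6 (b=6); 6→7: 2·7 = 14; 14−1 = 13
i=3: 13 = 7 + 6 (b=7); 7→8: 8 + 6 = 14; 14−1 = 13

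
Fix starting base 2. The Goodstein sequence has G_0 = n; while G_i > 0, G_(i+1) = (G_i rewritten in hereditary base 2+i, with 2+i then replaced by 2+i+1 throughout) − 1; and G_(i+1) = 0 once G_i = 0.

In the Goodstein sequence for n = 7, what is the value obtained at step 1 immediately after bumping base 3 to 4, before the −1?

G_0=7  [base 2] 2^2 + 2 + 1  →[2↦3]→  3^3 + 3 + 1 = 31  −1 ⇒ G_1=30
G_1=30  [base 3] 3^3 + 3  →[3↦4]→  4^4 + 4 = 260  −1 ⇒ G_2=259

260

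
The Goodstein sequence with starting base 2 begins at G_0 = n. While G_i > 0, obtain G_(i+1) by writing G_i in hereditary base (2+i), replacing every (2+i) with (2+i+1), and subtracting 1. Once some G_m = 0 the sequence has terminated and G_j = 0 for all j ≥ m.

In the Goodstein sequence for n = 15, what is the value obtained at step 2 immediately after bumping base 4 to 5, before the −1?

(0) 15|_2 = 2^(2 + 1) + 2^2 + 2 + 1 ↦ 3^(3 + 1) + 3^3 + 3 + 1|_3 = 112 ⇒ 111
(1) 111|_3 = 3^(3 + 1) + 3^3 + 3 ↦ 4^(4 + 1) + 4^4 + 4|_4 = 1284 ⇒ 1283

18753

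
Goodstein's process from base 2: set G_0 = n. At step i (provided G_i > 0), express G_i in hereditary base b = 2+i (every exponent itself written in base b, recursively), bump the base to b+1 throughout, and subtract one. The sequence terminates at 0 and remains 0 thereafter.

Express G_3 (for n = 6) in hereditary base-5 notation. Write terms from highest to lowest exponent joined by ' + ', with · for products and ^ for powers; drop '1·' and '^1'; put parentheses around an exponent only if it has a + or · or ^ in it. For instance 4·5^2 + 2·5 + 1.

base 2: 6 = 2^2 + 2; at 3: 3^3 + 3 = 30; next = 29
base 3: 29 = 3^3 + 2; at 4: 4^4 + 2 = 258; next = 257
base 4: 257 = 4^4 + 1; at 5: 5^5 + 1 = 3126; next = 3125
base 5: 3125 = 5^5; at 6: 6^6 = 46656; next = 46655

5^5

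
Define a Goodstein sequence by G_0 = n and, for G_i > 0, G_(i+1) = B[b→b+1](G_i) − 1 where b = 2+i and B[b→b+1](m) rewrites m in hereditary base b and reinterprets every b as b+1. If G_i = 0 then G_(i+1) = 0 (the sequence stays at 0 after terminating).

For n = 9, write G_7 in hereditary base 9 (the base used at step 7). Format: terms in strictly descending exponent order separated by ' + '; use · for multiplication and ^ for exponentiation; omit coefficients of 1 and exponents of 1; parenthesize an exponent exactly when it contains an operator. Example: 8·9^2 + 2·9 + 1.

3·9^9 + 3·9^3 + 3·9^2 + 2·9 + 6

step 0: 9 = 2^(2 + 1) + 1; sub 3 for 2: 3^(3 + 1) + 1; = 82; G_1 = 82−1 = 81
step 1: 81 = 3^(3 + 1); sub 4 for 3: 4^(4 + 1); = 1024; G_2 = 1024−1 = 1023
step 2: 1023 = 3·4^4 + 3·4^3 + 3·4^2 + 3·4 + 3; sub 5 for 4: 3·5^5 + 3·5^3 + 3·5^2 + 3·5 + 3; = 9843; G_3 = 9843−1 = 9842
step 3: 9842 = 3·5^5 + 3·5^3 + 3·5^2 + 3·5 + 2; sub 6 for 5: 3·6^6 + 3·6^3 + 3·6^2 + 3·6 + 2; = 140744; G_4 = 140744−1 = 140743
step 4: 140743 = 3·6^6 + 3·6^3 + 3·6^2 + 3·6 + 1; sub 7 for 6: 3·7^7 + 3·7^3 + 3·7^2 + 3·7 + 1; = 2471827; G_5 = 2471827−1 = 2471826
step 5: 2471826 = 3·7^7 + 3·7^3 + 3·7^2 + 3·7; sub 8 for 7: 3·8^8 + 3·8^3 + 3·8^2 + 3·8; = 50333400; G_6 = 50333400−1 = 50333399
step 6: 50333399 = 3·8^8 + 3·8^3 + 3·8^2 + 2·8 + 7; sub 9 for 8: 3·9^9 + 3·9^3 + 3·9^2 + 2·9 + 7; = 1162263922; G_7 = 1162263922−1 = 1162263921
step 7: 1162263921 = 3·9^9 + 3·9^3 + 3·9^2 + 2·9 + 6; sub 10 for 9: 3·10^10 + 3·10^3 + 3·10^2 + 2·10 + 6; = 30000003326; G_8 = 30000003326−1 = 30000003325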